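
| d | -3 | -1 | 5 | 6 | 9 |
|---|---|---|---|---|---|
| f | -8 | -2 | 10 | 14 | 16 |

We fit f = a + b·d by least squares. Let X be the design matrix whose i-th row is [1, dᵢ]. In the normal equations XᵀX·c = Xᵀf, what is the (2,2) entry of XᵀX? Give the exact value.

152

Row 2 ↔ basis d, column 2 ↔ basis d, so (XᵀX)_{2,2} = Σᵢ (d)·(d) = (-3)·(-3) + (-1)·(-1) + (5)·(5) + (6)·(6) + (9)·(9) = 152.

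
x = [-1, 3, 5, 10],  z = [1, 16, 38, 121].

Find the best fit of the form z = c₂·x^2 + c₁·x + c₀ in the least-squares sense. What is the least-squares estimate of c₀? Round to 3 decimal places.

c₀ = 1.904

Normal-equation sums: Σx^2·x^2 = 10707, Σx^2·x = 1151, Σx^2 = 135, Σx·x = 135, Σx = 17, Σ1 = 4.
Right-hand side: Σx^2·z = 13195, Σx·z = 1447, Σz = 176.
So AᵀA·[c₂, c₁, c₀]ᵀ = Aᵀz: [[10707, 1151, 135]; [1151, 135, 17]; [135, 17, 4]]·[c₂, c₁, c₀]ᵀ = [13195, 1447, 176]ᵀ.
Inverting the 3×3 Gram matrix, [c₂, c₁, c₀]ᵀ = [103507/105484, 222851/105484, 100409/52742]ᵀ.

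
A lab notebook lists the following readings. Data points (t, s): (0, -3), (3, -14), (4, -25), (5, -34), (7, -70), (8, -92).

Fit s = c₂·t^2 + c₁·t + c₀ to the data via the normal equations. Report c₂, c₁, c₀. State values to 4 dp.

c₂ = -1.5045, c₁ = 0.9823, c₀ = -3.2150

Compute the Gram sums: Σt^2·t^2 = 7459, Σt^2·t = 1071, Σt^2 = 163, Σt·t = 163, Σt = 27, Σ1 = 6.
And Σt^2·s = -10694, Σt·s = -1538, Σs = -238.
Normal equations: [[7459, 1071, 163]; [1071, 163, 27]; [163, 27, 6]]·[c₂, c₁, c₀]ᵀ = [-10694, -1538, -238]ᵀ.
Row-reducing yields c₂ = -5359/3562, c₁ = 3499/3562, c₀ = -5726/1781.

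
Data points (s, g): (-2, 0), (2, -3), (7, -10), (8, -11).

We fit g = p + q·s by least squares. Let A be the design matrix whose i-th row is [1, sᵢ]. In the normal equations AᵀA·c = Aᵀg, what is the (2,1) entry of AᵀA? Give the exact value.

15

Row 2 ↔ basis s, column 1 ↔ basis 1, so (AᵀA)_{2,1} = Σᵢ s = (-2)·(1) + (2)·(1) + (7)·(1) + (8)·(1) = 15.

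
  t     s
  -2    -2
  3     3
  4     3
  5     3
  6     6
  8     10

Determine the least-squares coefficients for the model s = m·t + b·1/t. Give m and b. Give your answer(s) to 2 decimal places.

Normal-equation sums: Σt·t = 154, Σt·1/t = 6, Σ1/t·1/t = 7301/14400.
Right-hand side: Σt·s = 156, Σ1/t·s = 28/5.
Normal equations: [[154, 6]; [6, 7301/14400]]·[m, b]ᵀ = [156, 28/5]ᵀ.
Eliminating b: (7301/14400)·(row 1) − 6·(row 2) gives (302977/7200)·m = (7301/14400)·156 − 6·(28/5) = 54593/1200, so m = 327558/302977.
Then b = ((28/5) − 6·(327558/302977))/(7301/14400) = -529920/302977.

m = 1.08, b = -1.75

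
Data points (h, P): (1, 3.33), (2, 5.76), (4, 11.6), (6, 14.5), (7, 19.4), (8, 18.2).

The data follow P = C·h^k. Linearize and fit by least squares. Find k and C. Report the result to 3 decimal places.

Let Y = ln P. Fitting Y = k·ln h + ln C by least squares:
AᵀA = [[13.7233, 7.8966]; [7.8966, 6]], rhs = [21.2064, 13.9458]ᵀ  (here Σln h = 7.8966, Σ(ln h)² = 13.7233, Σln P = 13.9458, Σln h·ln P = 21.2064).
Solving (det = 19.9843): k = 0.85642, ln C = 1.19717, so C = exp(1.19717) = 3.31072.

k = 0.856, C = 3.311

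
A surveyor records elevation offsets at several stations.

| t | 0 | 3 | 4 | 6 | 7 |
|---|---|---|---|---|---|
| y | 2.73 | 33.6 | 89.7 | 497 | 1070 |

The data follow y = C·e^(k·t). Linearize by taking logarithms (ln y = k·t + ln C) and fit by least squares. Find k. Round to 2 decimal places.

Let Y = ln y. Fitting Y = k·t + ln C by least squares:
Sums: Σt = 20.0000, Σ(t)² = 110.0000, Σln y = 22.1993, Σt·ln y = 114.6089.
Normal system: [[110.0000, 20.0000]; [20.0000, 5]]·[k, ln C]ᵀ = [114.6089, 22.1993]ᵀ.
Δ = 110.0000·5 − (20.0000)² = 150.0000; k = (114.6089·5 − 20.0000·22.1993)/150.0000 = 0.86039, ln C = (110.0000·22.1993 − 20.0000·114.6089)/150.0000 = 0.99830.

k = 0.86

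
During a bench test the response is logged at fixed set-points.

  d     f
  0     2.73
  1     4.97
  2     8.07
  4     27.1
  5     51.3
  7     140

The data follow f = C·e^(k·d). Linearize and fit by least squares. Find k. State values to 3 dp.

Taking logs, ln f = k·d + ln C, so regress ln f on d.
Σd = 19.0000, Σ(d)² = 95.0000, Σln f = 16.8747, Σd·ln f = 73.2578.
Normal system: [[95.0000, 19.0000]; [19.0000, 6]]·[k, ln C]ᵀ = [73.2578, 16.8747]ᵀ.
Solving (det = 209.0000): k = 0.56903, ln C = 1.01054.

k = 0.569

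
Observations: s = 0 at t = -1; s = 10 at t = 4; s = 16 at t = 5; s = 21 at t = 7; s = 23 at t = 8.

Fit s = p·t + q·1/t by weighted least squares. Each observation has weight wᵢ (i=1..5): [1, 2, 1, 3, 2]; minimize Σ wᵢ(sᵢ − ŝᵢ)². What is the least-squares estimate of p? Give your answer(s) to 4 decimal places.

Sums needed: Σwᵢ·t·t = 333, Σwᵢ·t·1/t = 9, Σwᵢ·1/t·1/t = 49293/39200.
Moment sums: Σwᵢ·t·s = 969, Σwᵢ·1/t·s = 459/20.
AᵀWA·[p, q]ᵀ = AᵀWs becomes [[333, 9]; [9, 49293/39200]]·[p, q]ᵀ = [969, 459/20]ᵀ.
Δ = 333·(49293/39200) − 9² = 13239369/39200.
p = (969·(49293/39200) − 9·(459/20))/(13239369/39200) = 1469191/490347; q = (333·(459/20) − 9·969)/(13239369/39200) = -1566040/490347.

p = 2.9962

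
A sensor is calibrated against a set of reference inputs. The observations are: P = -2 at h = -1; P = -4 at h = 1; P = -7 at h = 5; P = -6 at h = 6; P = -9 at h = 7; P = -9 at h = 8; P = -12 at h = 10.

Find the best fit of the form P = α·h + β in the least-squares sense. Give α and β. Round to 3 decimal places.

α = -0.836, β = -2.698

Entries of AᵀA: Σh·h = 276, Σh = 36, Σ1 = 7.
Moment sums: Σh·P = -328, ΣP = -49.
AᵀA·[α, β]ᵀ = AᵀP becomes [[276, 36]; [36, 7]]·[α, β]ᵀ = [-328, -49]ᵀ.
Eliminating β: 7·(row 1) − 36·(row 2) gives 636·α = 7·(-328) − 36·(-49) = -532, so α = -133/159.
Then β = ((-49) − 36·(-133/159))/7 = -143/53.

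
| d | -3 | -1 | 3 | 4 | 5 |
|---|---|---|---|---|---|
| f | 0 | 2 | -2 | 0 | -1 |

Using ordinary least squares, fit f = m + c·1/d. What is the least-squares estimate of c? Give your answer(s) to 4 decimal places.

c = -2.3545

The normal system MᵀM·[m, c]ᵀ = Mᵀf is [[5, -11/20]; [-11/20, 4769/3600]]·[m, c]ᵀ = [-1, -43/15]ᵀ.
Δ = 5·(4769/3600) − (-11/20)² = 5689/900.
m = ((-1)·(4769/3600) − (-11/20)·(-43/15))/(5689/900) = -10445/22756; c = (5·(-43/15) − (-11/20)·(-1))/(5689/900) = -13395/5689.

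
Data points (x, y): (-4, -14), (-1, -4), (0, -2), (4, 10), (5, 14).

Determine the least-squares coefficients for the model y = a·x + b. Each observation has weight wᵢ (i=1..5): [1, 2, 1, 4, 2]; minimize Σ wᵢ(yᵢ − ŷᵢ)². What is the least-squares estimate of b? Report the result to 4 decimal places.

Normal-equation sums: Σwᵢ·x·x = 132, Σwᵢ·x = 20, Σwᵢ·1 = 10.
Moment sums: Σwᵢ·x·y = 364, Σwᵢ·y = 44.
Normal equations: [[132, 20]; [20, 10]]·[a, b]ᵀ = [364, 44]ᵀ.
det = 132·10 − 20² = 920.
a = (364·10 − 20·44)/920 = 3; b = (132·44 − 20·364)/920 = -8/5.

b = -1.6000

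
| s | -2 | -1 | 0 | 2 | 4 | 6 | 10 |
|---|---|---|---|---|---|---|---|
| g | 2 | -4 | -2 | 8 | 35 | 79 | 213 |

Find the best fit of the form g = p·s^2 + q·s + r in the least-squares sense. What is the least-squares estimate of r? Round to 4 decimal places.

The normal system MᵀM·[p, q, r]ᵀ = Mᵀg is [[11585, 1279, 161]; [1279, 161, 19]; [161, 19, 7]]·[p, q, r]ᵀ = [24740, 2760, 331]ᵀ.
Row-reducing yields p = 10955/5484, q = 8999/5484, r = -1423/457.

r = -3.1138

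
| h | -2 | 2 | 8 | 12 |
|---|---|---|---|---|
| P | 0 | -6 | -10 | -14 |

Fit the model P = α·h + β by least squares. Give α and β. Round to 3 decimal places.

Normal-equation sums: Σh·h = 216, Σh = 20, Σ1 = 4.
And Σh·P = -260, ΣP = -30.
det = 216·4 − 20² = 464.
α = ((-260)·4 − 20·(-30))/464 = -55/58; β = (216·(-30) − 20·(-260))/464 = -80/29.

α = -0.948, β = -2.759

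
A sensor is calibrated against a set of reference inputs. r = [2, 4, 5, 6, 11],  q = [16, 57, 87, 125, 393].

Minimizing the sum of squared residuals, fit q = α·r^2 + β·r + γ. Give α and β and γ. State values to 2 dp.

α = 2.98, β = 3.21, γ = -2.76

From the data, Σr^2·r^2 = 16834, Σr^2·r = 1744, Σr^2 = 202, Σr·r = 202, Σr = 28, Σ1 = 5.
And Σr^2·q = 55204, Σr·q = 5768, Σq = 678.
Normal equations: [[16834, 1744, 202]; [1744, 202, 28]; [202, 28, 5]]·[α, β, γ]ᵀ = [55204, 5768, 678]ᵀ.
Solving the 3×3 system (Gaussian elimination) gives α = 61484/20631, β = 66160/20631, γ = -18962/6877.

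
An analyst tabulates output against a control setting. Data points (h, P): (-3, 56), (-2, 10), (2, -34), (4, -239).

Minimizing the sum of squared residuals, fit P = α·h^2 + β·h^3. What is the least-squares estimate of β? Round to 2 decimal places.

Sums needed: Σh^2·h^2 = 369, Σh^2·h^3 = 781, Σh^3·h^3 = 4953.
Right-hand side: Σh^2·P = -3416, Σh^3·P = -17160.
AᵀA·[α, β]ᵀ = AᵀP becomes [[369, 781]; [781, 4953]]·[α, β]ᵀ = [-3416, -17160]ᵀ.
Δ = 369·4953 − 781² = 1217696.
α = ((-3416)·4953 − 781·(-17160))/1217696 = -219843/76106; β = (369·(-17160) − 781·(-3416))/1217696 = -229009/76106.

β = -3.01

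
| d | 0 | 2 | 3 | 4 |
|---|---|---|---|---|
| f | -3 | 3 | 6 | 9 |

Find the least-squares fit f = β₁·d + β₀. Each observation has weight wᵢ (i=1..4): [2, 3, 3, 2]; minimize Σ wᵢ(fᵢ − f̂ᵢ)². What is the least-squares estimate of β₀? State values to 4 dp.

Normal-equation sums: Σwᵢ·d·d = 71, Σwᵢ·d = 23, Σwᵢ·1 = 10.
Right-hand side: Σwᵢ·d·f = 144, Σwᵢ·f = 39.
Normal equations: [[71, 23]; [23, 10]]·[β₁, β₀]ᵀ = [144, 39]ᵀ.
Eliminating β₀: 10·(row 1) − 23·(row 2) gives 181·β₁ = 10·144 − 23·39 = 543, so β₁ = 3.
Then β₀ = (39 − 23·3)/10 = -3.

β₀ = -3.0000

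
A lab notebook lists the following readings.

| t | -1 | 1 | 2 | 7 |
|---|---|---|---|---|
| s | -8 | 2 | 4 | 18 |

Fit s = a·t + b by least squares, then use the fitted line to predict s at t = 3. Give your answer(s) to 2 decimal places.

The normal equations are: 55·a + 9·b = 144;  9·a + 4·b = 16.
Δ = 55·4 − 9² = 139.
a = (144·4 − 9·16)/139 = 432/139; b = (55·16 − 9·144)/139 = -416/139.
At t = 3: ŝ = (432/139)·(3) + (-416/139)·(1) = 880/139.

ŝ = 6.33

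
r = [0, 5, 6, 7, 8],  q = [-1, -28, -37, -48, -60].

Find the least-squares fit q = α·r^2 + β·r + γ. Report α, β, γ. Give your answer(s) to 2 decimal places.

Entries of XᵀX: Σr^2·r^2 = 8418, Σr^2·r = 1196, Σr^2 = 174, Σr·r = 174, Σr = 26, Σ1 = 5.
For Xᵀq: Σr^2·q = -8224, Σr·q = -1178, Σq = -174.
Row-reducing yields α = -5742/8599, β = -17453/8599, γ = -8668/8599.

α = -0.67, β = -2.03, γ = -1.01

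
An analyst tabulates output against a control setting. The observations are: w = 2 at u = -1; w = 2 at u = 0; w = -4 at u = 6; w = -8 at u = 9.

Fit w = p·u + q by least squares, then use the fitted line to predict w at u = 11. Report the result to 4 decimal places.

The normal system AᵀA·[p, q]ᵀ = Aᵀw is [[118, 14]; [14, 4]]·[p, q]ᵀ = [-98, -8]ᵀ.
Δ = 118·4 − 14² = 276.
p = ((-98)·4 − 14·(-8))/276 = -70/69; q = (118·(-8) − 14·(-98))/276 = 107/69.
At u = 11: ŵ = (-70/69)·(11) + (107/69)·(1) = -221/23.

ŵ = -9.6087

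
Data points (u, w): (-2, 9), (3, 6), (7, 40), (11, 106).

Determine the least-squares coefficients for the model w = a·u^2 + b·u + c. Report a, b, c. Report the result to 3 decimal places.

a = 1.006, b = -1.592, c = 1.775

From the data, Σu^2·u^2 = 17139, Σu^2·u = 1693, Σu^2 = 183, Σu·u = 183, Σu = 19, Σ1 = 4.
For Aᵀw: Σu^2·w = 14876, Σu·w = 1446, Σw = 161.
Normal equations: [[17139, 1693, 183]; [1693, 183, 19]; [183, 19, 4]]·[a, b, c]ᵀ = [14876, 1446, 161]ᵀ.
Row-reducing yields a = 33849/33638, b = -53555/33638, c = 29862/16819.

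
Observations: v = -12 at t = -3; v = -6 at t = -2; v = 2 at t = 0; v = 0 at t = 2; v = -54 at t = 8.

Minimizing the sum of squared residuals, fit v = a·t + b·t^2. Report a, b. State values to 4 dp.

Entries of MᵀM: Σt·t = 81, Σt·t^2 = 485, Σt^2·t^2 = 4209.
Moment sums: Σt·v = -384, Σt^2·v = -3588.
Normal equations: [[81, 485]; [485, 4209]]·[a, b]ᵀ = [-384, -3588]ᵀ.
det = 81·4209 − 485² = 105704.
a = ((-384)·4209 − 485·(-3588))/105704 = 30981/26426; b = (81·(-3588) − 485·(-384))/105704 = -26097/26426.

a = 1.1724, b = -0.9876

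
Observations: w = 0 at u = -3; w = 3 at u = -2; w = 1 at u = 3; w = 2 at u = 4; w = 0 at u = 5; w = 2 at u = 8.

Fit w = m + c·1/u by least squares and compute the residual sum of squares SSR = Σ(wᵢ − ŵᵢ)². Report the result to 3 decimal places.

Forming AᵀA = [[6, 3/40]; [3/40, 8501/14400]] and Aᵀw = [8, -5/12]ᵀ gives AᵀA·[m, c]ᵀ = Aᵀw.
Δ = 6·(8501/14400) − (3/40)² = 679/192.
m = (8·(8501/14400) − (3/40)·(-5/12))/(679/192) = 68458/50925; c = (6·(-5/12) − (3/40)·8)/(679/192) = -2976/3395.
Residuals: -83338/50925, 61997/50925, -379/7275, 44552/50925, -11906/10185, 38972/50925; SSR = 350386/50925.

SSR = 6.880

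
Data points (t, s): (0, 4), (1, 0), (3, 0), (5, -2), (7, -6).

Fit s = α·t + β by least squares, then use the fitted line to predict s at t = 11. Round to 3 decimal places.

The normal system XᵀX·[α, β]ᵀ = Xᵀs is [[84, 16]; [16, 5]]·[α, β]ᵀ = [-52, -4]ᵀ.
Eliminating β: 5·(row 1) − 16·(row 2) gives 164·α = 5·(-52) − 16·(-4) = -196, so α = -49/41.
Then β = ((-4) − 16·(-49/41))/5 = 124/41.
At t = 11: ŝ = (-49/41)·(11) + (124/41)·(1) = -415/41.

ŝ = -10.122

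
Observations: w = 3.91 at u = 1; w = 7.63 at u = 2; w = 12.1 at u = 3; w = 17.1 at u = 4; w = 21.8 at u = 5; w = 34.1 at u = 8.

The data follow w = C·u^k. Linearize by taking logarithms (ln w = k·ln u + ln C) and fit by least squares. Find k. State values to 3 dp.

With ln wᵢ as the transformed response and ln uᵢ as the regressor:
Over the data: Σln u = 6.8669, Σ(ln u)² = 10.5236, Σln w = 15.3391, Σln u·ln w = 20.3825.
Normal system: [[10.5236, 6.8669]; [6.8669, 6]]·[k, ln C]ᵀ = [20.3825, 15.3391]ᵀ.
Slope k = (n·Σln u·ln w − Σln u·Σln w)/(n·Σ(ln u)² − (Σln u)²) = (6·20.3825 − 6.8669·15.3391)/15.9867 = 1.06103; ln C = (Σln w − k·Σln u)/n = 1.34218.

k = 1.061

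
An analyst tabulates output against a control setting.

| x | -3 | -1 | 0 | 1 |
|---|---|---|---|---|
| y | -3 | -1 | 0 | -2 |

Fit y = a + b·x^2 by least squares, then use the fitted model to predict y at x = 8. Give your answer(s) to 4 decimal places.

ŷ = -17.1754

With design matrix A, AᵀA = [[4, 11]; [11, 83]] and Aᵀy = [-6, -30]ᵀ.
det = 4·83 − 11² = 211.
a = ((-6)·83 − 11·(-30))/211 = -168/211; b = (4·(-30) − 11·(-6))/211 = -54/211.
At x = 8: ŷ = (-168/211)·(1) + (-54/211)·(64) = -3624/211.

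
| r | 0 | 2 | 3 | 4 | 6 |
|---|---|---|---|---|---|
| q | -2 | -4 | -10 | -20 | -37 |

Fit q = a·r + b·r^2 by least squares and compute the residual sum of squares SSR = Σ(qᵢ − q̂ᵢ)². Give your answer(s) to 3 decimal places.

SSR = 11.178

The normal system MᵀM·[a, b]ᵀ = Mᵀq is [[65, 315]; [315, 1649]]·[a, b]ᵀ = [-340, -1758]ᵀ.
Eliminating b: 1649·(row 1) − 315·(row 2) gives 7960·a = 1649·(-340) − 315·(-1758) = -6890, so a = -689/796.
Then b = ((-1758) − 315·(-689/796))/1649 = -717/796.
Residuals: -2, 531/398, 140/199, -423/199, 247/398; SSR = 4449/398.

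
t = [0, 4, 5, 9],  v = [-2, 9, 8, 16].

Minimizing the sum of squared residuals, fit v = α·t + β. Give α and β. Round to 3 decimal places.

Setting ∂/∂α … = 0 gives: 122·α + 18·β = 220;  18·α + 4·β = 31.
(Σt·t = 122, Σt = 18, Σ1 = 4, Σt·v = 220, Σv = 31.)
Eliminating β: 4·(row 1) − 18·(row 2) gives 164·α = 4·220 − 18·31 = 322, so α = 161/82.
Then β = (31 − 18·(161/82))/4 = -89/82.

α = 1.963, β = -1.085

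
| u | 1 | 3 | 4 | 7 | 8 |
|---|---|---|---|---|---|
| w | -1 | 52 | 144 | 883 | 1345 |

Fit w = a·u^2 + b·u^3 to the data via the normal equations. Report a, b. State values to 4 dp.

The normal equations are: 6835·a + 50843·b = 132118;  50843·a + 384619·b = 1002128.
(Σu^2·u^2 = 6835, Σu^2·u^3 = 50843, Σu^3·u^3 = 384619, Σu^2·w = 132118, Σu^3·w = 1002128.)
Eliminating b: 384619·(row 1) − 50843·(row 2) gives 43860216·a = 384619·132118 − 50843·1002128 = -136100862, so a = -22683477/7310036.
Then b = (1002128 − 50843·(-22683477/7310036))/384619 = 22044901/7310036.

a = -3.1031, b = 3.0157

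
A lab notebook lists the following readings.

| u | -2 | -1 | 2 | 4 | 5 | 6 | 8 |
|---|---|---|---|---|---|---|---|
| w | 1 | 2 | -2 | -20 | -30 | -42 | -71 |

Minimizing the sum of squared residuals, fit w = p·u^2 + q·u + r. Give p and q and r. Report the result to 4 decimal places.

With design matrix M, MᵀM = [[6306, 916, 150]; [916, 150, 22]; [150, 22, 7]] and Mᵀw = [-7128, -1058, -162]ᵀ.
Solving the 3×3 system (Gaussian elimination) gives p = -90394/91601, q = -124779/91601, r = 209268/91601.

p = -0.9868, q = -1.3622, r = 2.2846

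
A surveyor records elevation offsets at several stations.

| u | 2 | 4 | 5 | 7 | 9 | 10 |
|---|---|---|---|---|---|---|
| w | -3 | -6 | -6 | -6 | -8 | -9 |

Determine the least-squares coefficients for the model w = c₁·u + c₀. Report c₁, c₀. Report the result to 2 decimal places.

c₁ = -0.63, c₀ = -2.43

From the data, Σu·u = 275, Σu = 37, Σ1 = 6.
Right-hand side: Σu·w = -264, Σw = -38.
So MᵀM·[c₁, c₀]ᵀ = Mᵀw: [[275, 37]; [37, 6]]·[c₁, c₀]ᵀ = [-264, -38]ᵀ.
Determinant 275·6 − 37² = 281.
c₁ = ((-264)·6 − 37·(-38))/281 = -178/281; c₀ = (275·(-38) − 37·(-264))/281 = -682/281.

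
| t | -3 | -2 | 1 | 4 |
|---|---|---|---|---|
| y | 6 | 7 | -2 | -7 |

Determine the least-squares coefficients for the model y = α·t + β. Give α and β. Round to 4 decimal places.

Forming AᵀA = [[30, 0]; [0, 4]] and Aᵀy = [-62, 4]ᵀ gives AᵀA·[α, β]ᵀ = Aᵀy.
det = 30·4 − 0² = 120.
α = ((-62)·4 − 0·4)/120 = -31/15; β = (30·4 − 0·(-62))/120 = 1.

α = -2.0667, β = 1.0000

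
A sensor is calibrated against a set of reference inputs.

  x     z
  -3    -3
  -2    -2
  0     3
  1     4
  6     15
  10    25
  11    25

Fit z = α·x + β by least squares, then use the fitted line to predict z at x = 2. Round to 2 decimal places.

ẑ = 6.86

With design matrix A, AᵀA = [[271, 23]; [23, 7]] and Aᵀz = [632, 67]ᵀ.
Δ = 271·7 − 23² = 1368.
α = (632·7 − 23·67)/1368 = 961/456; β = (271·67 − 23·632)/1368 = 1207/456.
At x = 2: ẑ = (961/456)·(2) + (1207/456)·(1) = 1043/152.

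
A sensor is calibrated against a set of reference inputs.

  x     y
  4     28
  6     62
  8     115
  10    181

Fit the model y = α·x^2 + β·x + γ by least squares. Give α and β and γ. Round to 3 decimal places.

α = 2.000, β = -2.400, γ = 5.300

Entries of MᵀM: Σx^2·x^2 = 15648, Σx^2·x = 1792, Σx^2 = 216, Σx·x = 216, Σx = 28, Σ1 = 4.
Right-hand side: Σx^2·y = 28140, Σx·y = 3214, Σy = 386.
MᵀM·[α, β, γ]ᵀ = Mᵀy becomes [[15648, 1792, 216]; [1792, 216, 28]; [216, 28, 4]]·[α, β, γ]ᵀ = [28140, 3214, 386]ᵀ.
Inverting the 3×3 Gram matrix, [α, β, γ]ᵀ = [2, -12/5, 53/10]ᵀ.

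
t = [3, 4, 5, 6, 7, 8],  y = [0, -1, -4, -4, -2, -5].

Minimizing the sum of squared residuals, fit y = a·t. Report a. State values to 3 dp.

The normal system XᵀX·[a]ᵀ = Xᵀy is [[199]]·[a]ᵀ = [-102]ᵀ.
a = (-102)/199 = -0.512563.

a = -0.513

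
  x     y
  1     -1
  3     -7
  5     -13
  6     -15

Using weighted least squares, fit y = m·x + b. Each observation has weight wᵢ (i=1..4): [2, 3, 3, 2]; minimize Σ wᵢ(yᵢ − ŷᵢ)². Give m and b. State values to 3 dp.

m = -2.861, b = 1.671

The normal system AᵀWA·[m, b]ᵀ = AᵀWy is [[176, 38]; [38, 10]]·[m, b]ᵀ = [-440, -92]ᵀ.
Determinant 176·10 − 38² = 316.
m = ((-440)·10 − 38·(-92))/316 = -226/79; b = (176·(-92) − 38·(-440))/316 = 132/79.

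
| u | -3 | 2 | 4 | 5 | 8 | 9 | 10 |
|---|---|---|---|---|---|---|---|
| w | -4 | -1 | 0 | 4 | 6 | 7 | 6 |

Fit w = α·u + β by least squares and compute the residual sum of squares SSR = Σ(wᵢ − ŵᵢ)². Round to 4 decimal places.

Forming MᵀM = [[299, 35]; [35, 7]] and Mᵀw = [201, 18]ᵀ gives MᵀM·[α, β]ᵀ = Mᵀw.
Eliminating β: 7·(row 1) − 35·(row 2) gives 868·α = 7·201 − 35·18 = 777, so α = 111/124.
Then β = (18 − 35·(111/124))/7 = -1653/868.
Residuals: 128/217, -769/868, -1455/868, 10/7, 645/868, 184/217, -909/868; SSR = 7249/868.

SSR = 8.3514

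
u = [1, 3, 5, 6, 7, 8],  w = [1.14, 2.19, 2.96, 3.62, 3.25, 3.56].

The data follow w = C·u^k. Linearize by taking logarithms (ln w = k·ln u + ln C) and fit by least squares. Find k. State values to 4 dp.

k = 0.5651

Let Y = ln w. Fitting Y = k·ln u + ln C by least squares:
Sums: Σln u = 8.5252, Σ(ln u)² = 15.1183, Σln w = 5.7350, Σln u·ln w = 9.8468.
Normal system: [[15.1183, 8.5252]; [8.5252, 6]]·[k, ln C]ᵀ = [9.8468, 5.7350]ᵀ.
Solving (det = 18.0313): k = 0.56505, ln C = 0.15298.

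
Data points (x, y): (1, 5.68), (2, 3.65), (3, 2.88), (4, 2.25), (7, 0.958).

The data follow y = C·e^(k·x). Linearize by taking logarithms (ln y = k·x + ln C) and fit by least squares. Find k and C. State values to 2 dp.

With ln yᵢ as the transformed response and xᵢ as the regressor:
Over the data: Σx = 17.0000, Σ(x)² = 79.0000, Σln y = 4.8575, Σx·ln y = 10.4431.
Normal system: [[79.0000, 17.0000]; [17.0000, 5]]·[k, ln C]ᵀ = [10.4431, 4.8575]ᵀ.
Δ = 79.0000·5 − (17.0000)² = 106.0000; k = (10.4431·5 − 17.0000·4.8575)/106.0000 = -0.28643, ln C = (79.0000·4.8575 − 17.0000·10.4431)/106.0000 = 1.94536, so C = exp(1.94536) = 6.99616.

k = -0.29, C = 7.00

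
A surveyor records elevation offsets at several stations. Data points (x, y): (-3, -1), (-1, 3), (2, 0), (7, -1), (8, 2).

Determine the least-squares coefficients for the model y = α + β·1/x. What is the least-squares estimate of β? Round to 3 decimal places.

AᵀA·[α, β]ᵀ = Aᵀy reads: 5·α + (-95/168)·β = 3;  (-95/168)·α + (39433/28224)·β = -215/84.
(Σ1 = 5, Σ1/x = -95/168, Σ1/x·1/x = 39433/28224, Σy = 3, Σ1/x·y = -215/84.)
Determinant 5·(39433/28224) − (-95/168)² = 47035/7056.
α = (3·(39433/28224) − (-95/168)·(-215/84))/(47035/7056) = 77449/188140; β = (5·(-215/84) − (-95/168)·3)/(47035/7056) = -15666/9407.

β = -1.665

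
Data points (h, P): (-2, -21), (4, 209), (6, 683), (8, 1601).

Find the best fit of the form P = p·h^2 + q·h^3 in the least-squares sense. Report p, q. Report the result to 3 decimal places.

From the data, Σh^2·h^2 = 5664, Σh^2·h^3 = 41536, Σh^3·h^3 = 312960.
Right-hand side: Σh^2·P = 130312, Σh^3·P = 980784.
Eliminating q: 312960·(row 1) − 41536·(row 2) gives 47366144·p = 312960·130312 − 41536·980784 = 44599296, so p = 3111/3304.
Then q = (980784 − 41536·(3111/3304))/312960 = 337/112.

p = 0.942, q = 3.009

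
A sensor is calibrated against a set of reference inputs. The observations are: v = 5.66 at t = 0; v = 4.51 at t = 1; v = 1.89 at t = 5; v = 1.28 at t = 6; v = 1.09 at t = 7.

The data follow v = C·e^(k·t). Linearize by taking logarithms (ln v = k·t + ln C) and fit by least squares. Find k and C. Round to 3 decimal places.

Let Y = ln v. Fitting Y = k·t + ln C by least squares:
XᵀX = [[111.0000, 19.0000]; [19.0000, 5]], rhs = [6.7736, 4.2093]ᵀ  (here Σt = 19.0000, Σ(t)² = 111.0000, Σln v = 4.2093, Σt·ln v = 6.7736).
Solving (det = 194.0000): k = -0.23768, ln C = 1.74504, so C = exp(1.74504) = 5.72614.

k = -0.238, C = 5.726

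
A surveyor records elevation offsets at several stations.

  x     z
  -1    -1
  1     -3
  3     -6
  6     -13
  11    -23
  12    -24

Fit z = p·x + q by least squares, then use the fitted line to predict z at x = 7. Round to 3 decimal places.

From the data, Σx·x = 312, Σx = 32, Σ1 = 6.
Right-hand side: Σx·z = -639, Σz = -70.
Eliminating q: 6·(row 1) − 32·(row 2) gives 848·p = 6·(-639) − 32·(-70) = -1594, so p = -797/424.
Then q = ((-70) − 32·(-797/424))/6 = -87/53.
At x = 7: ẑ = (-797/424)·(7) + (-87/53)·(1) = -6275/424.

ẑ = -14.800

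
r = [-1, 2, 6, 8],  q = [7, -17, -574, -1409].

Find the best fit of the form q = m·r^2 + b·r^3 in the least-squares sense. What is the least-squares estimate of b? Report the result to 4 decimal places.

b = -3.0300

Normal-equation sums: Σr^2·r^2 = 5409, Σr^2·r^3 = 40575, Σr^3·r^3 = 308865.
Moment sums: Σr^2·q = -110901, Σr^3·q = -845535.
So XᵀX·[m, b]ᵀ = Xᵀq: [[5409, 40575]; [40575, 308865]]·[m, b]ᵀ = [-110901, -845535]ᵀ.
Δ = 5409·308865 − 40575² = 24320160.
m = ((-110901)·308865 − 40575·(-845535))/24320160 = 300807/135112; b = (5409·(-845535) − 40575·(-110901))/24320160 = -409393/135112.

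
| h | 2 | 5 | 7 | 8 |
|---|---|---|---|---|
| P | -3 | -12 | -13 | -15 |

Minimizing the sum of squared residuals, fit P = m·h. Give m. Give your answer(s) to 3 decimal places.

Entries of XᵀX: Σh·h = 142.
Moment sums: Σh·P = -277.
m = (-277)/142 = -1.9507.

m = -1.951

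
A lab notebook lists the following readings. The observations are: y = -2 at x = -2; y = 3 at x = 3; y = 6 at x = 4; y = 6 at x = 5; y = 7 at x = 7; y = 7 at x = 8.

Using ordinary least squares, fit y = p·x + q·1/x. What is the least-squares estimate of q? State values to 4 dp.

q = 1.3917

The normal system MᵀM·[p, q]ᵀ = Mᵀy is [[167, 6]; [6, 352549/705600]]·[p, q]ᵀ = [172, 263/40]ᵀ.
Eliminating q: (352549/705600)·(row 1) − 6·(row 2) gives (33474083/705600)·p = (352549/705600)·172 − 6·(263/40) = 8200627/176400, so p = 32802508/33474083.
Then q = ((263/40) − 6·(32802508/33474083))/(352549/705600) = 46587240/33474083.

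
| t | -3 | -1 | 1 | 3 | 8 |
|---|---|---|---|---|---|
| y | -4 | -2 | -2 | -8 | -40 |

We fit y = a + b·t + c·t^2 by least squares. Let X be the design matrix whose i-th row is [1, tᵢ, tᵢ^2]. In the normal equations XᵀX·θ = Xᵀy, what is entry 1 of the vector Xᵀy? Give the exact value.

Entry 1 ↔ basis 1, so (Xᵀy)_{1} = Σᵢ yᵢ = (1)·(-4) + (1)·(-2) + (1)·(-2) + (1)·(-8) + (1)·(-40) = -56.

-56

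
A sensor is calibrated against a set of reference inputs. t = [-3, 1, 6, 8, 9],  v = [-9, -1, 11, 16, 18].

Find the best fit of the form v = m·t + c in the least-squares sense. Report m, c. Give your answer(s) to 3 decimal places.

m = 2.286, c = -2.601

Normal-equation sums: Σt·t = 191, Σt = 21, Σ1 = 5.
Right-hand side: Σt·v = 382, Σv = 35.
XᵀX·[m, c]ᵀ = Xᵀv becomes [[191, 21]; [21, 5]]·[m, c]ᵀ = [382, 35]ᵀ.
det = 191·5 − 21² = 514.
m = (382·5 − 21·35)/514 = 1175/514; c = (191·35 − 21·382)/514 = -1337/514.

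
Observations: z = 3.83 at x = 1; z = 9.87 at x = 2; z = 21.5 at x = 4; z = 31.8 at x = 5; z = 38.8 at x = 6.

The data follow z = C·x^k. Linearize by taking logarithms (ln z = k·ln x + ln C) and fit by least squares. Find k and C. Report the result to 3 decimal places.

With ln zᵢ as the transformed response and ln xᵢ as the regressor:
Σln x = 5.4806, Σ(ln x)² = 8.2030, Σln z = 13.8183, Σln x·ln z = 17.9630.
Equations: 8.2030·k + 5.4806·ln C = 17.9630;  5.4806·k + 5·ln C = 13.8183.
Solving (det = 10.9774): k = 1.28280, ln C = 1.35755, so C = exp(1.35755) = 3.88664.

k = 1.283, C = 3.887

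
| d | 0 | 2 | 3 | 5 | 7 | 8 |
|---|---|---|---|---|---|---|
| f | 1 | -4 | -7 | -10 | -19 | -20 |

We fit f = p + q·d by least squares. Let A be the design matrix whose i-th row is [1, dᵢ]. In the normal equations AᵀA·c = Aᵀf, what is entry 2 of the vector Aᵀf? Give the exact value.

-372

Entry 2 ↔ basis d, so (Aᵀf)_{2} = Σᵢ (d)·fᵢ = (0)·(1) + (2)·(-4) + (3)·(-7) + (5)·(-10) + (7)·(-19) + (8)·(-20) = -372.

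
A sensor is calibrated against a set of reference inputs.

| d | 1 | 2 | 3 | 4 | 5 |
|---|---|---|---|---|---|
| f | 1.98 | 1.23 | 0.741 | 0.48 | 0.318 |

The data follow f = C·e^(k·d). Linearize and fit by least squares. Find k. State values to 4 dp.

k = -0.4599

Linearized form: ln f = k·d + ln C. From the 5 transformed points,
Σd = 15.0000, Σ(d)² = 55.0000, Σln f = -1.2893, Σd·ln f = -8.4665.
Equations: 55.0000·k + 15.0000·ln C = -8.4665;  15.0000·k + 5·ln C = -1.2893.
Solving (det = 50.0000): k = -0.45986, ln C = 1.12171.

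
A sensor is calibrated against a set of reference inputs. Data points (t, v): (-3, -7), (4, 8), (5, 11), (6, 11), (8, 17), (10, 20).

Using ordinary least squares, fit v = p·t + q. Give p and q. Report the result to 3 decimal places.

p = 2.100, q = -0.500

The normal equations are: 250·p + 30·q = 510;  30·p + 6·q = 60.
(Σt·t = 250, Σt = 30, Σ1 = 6, Σt·v = 510, Σv = 60.)
Determinant 250·6 − 30² = 600.
p = (510·6 − 30·60)/600 = 21/10; q = (250·60 − 30·510)/600 = -1/2.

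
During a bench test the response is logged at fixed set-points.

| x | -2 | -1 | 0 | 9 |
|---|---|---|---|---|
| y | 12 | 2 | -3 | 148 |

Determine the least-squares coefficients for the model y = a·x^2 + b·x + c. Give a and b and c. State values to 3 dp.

With design matrix A, AᵀA = [[6578, 720, 86]; [720, 86, 6]; [86, 6, 4]] and Aᵀy = [12038, 1306, 159]ᵀ.
Solving the 3×3 system (Gaussian elimination) gives a = 32809/14852, b = -45917/14852, c = -46151/14852.

a = 2.209, b = -3.092, c = -3.107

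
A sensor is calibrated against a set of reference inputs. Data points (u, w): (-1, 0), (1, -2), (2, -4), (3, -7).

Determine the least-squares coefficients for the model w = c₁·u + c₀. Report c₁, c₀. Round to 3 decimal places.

From the data, Σu·u = 15, Σu = 5, Σ1 = 4.
For Xᵀw: Σu·w = -31, Σw = -13.
Determinant 15·4 − 5² = 35.
c₁ = ((-31)·4 − 5·(-13))/35 = -59/35; c₀ = (15·(-13) − 5·(-31))/35 = -8/7.

c₁ = -1.686, c₀ = -1.143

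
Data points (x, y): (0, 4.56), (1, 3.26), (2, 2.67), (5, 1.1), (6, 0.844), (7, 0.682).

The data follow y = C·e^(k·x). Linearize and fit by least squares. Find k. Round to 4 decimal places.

Let Y = ln y. Fitting Y = k·x + ln C by least squares:
XᵀX = [[115.0000, 21.0000]; [21.0000, 6]], rhs = [-0.0743, 3.2241]ᵀ  (here Σx = 21.0000, Σ(x)² = 115.0000, Σln y = 3.2241, Σx·ln y = -0.0743).
Solving (det = 249.0000): k = -0.27370, ln C = 1.49531.

k = -0.2737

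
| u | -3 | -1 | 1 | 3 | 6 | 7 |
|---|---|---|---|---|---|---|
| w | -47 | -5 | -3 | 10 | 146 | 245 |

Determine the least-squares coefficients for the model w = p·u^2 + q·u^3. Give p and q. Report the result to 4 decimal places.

With design matrix A, AᵀA = [[3861, 24583]; [24583, 165765]] and Aᵀw = [16920, 117112]ᵀ.
Determinant 3861·165765 − 24583² = 35694776.
p = (16920·165765 − 24583·117112)/35694776 = -9277562/4461847; q = (3861·117112 − 24583·16920)/35694776 = 348318/343219.

p = -2.0793, q = 1.0149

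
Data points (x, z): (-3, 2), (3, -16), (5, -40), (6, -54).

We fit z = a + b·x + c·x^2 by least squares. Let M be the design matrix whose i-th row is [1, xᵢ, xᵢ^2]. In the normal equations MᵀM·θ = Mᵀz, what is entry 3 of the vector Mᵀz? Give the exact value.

-3070

Entry 3 ↔ basis x^2, so (Mᵀz)_{3} = Σᵢ (x^2)·zᵢ = (9)·(2) + (9)·(-16) + (25)·(-40) + (36)·(-54) = -3070.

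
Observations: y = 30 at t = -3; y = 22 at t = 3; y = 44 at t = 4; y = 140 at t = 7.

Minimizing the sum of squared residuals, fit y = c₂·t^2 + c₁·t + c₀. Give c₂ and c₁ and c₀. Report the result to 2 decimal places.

c₂ = 3.05, c₁ = -1.18, c₀ = -1.06

Entries of AᵀA: Σt^2·t^2 = 2819, Σt^2·t = 407, Σt^2 = 83, Σt·t = 83, Σt = 11, Σ1 = 4.
And Σt^2·y = 8032, Σt·y = 1132, Σy = 236.
Solving the 3×3 system (Gaussian elimination) gives c₂ = 26345/8634, c₁ = -10217/8634, c₀ = -1526/1439.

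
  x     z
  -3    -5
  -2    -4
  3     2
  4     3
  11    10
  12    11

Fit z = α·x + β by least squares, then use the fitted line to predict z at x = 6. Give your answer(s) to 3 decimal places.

ẑ = 4.790

From the data, Σx·x = 303, Σx = 25, Σ1 = 6.
Moment sums: Σx·z = 283, Σz = 17.
AᵀA·[α, β]ᵀ = Aᵀz becomes [[303, 25]; [25, 6]]·[α, β]ᵀ = [283, 17]ᵀ.
det = 303·6 − 25² = 1193.
α = (283·6 − 25·17)/1193 = 1273/1193; β = (303·17 − 25·283)/1193 = -1924/1193.
At x = 6: ẑ = (1273/1193)·(6) + (-1924/1193)·(1) = 5714/1193.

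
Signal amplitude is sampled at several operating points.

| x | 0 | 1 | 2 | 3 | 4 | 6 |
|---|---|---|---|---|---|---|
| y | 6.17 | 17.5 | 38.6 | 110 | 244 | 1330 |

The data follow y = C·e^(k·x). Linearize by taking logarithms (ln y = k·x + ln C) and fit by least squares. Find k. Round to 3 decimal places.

Linearized form: ln y = k·x + ln C. From the 6 transformed points,
XᵀX = [[66.0000, 16.0000]; [16.0000, 6]], rhs = [89.4164, 25.7257]ᵀ  (here Σx = 16.0000, Σ(x)² = 66.0000, Σln y = 25.7257, Σx·ln y = 89.4164).
Solving (det = 140.0000): k = 0.89205, ln C = 1.90883.

k = 0.892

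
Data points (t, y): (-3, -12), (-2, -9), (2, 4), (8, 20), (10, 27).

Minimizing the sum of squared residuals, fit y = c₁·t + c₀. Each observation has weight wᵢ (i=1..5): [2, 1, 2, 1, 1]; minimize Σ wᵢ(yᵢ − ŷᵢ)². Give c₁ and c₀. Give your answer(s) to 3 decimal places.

c₁ = 2.964, c₀ = -2.785

Compute the Gram sums: Σwᵢ·t·t = 194, Σwᵢ·t = 14, Σwᵢ·1 = 7.
And Σwᵢ·t·y = 536, Σwᵢ·y = 22.
det = 194·7 − 14² = 1162.
c₁ = (536·7 − 14·22)/1162 = 246/83; c₀ = (194·22 − 14·536)/1162 = -1618/581.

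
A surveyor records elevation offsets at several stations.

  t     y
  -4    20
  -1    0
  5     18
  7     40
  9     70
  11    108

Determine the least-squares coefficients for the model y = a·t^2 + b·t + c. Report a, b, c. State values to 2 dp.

The normal system AᵀA·[a, b, c]ᵀ = Aᵀy is [[24485, 2463, 293]; [2463, 293, 27]; [293, 27, 6]]·[a, b, c]ᵀ = [21468, 2108, 256]ᵀ.
Inverting the 3×3 Gram matrix, [a, b, c]ᵀ = [47533/46655, -57139/46655, -73456/46655]ᵀ.

a = 1.02, b = -1.22, c = -1.57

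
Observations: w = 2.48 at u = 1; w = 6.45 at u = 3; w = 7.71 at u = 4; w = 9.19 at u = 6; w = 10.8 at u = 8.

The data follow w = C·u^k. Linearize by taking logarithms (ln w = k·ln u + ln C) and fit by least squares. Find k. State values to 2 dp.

With ln wᵢ as the transformed response and ln uᵢ as the regressor:
XᵀX = [[10.6632, 6.3561]; [6.3561, 5]], rhs = [13.8019, 9.4125]ᵀ  (here Σln u = 6.3561, Σ(ln u)² = 10.6632, Σln w = 9.4125, Σln u·ln w = 13.8019).
Δ = 10.6632·5 − (6.3561)² = 12.9161; k = (13.8019·5 − 6.3561·9.4125)/12.9161 = 0.71093, ln C = (10.6632·9.4125 − 6.3561·13.8019)/12.9161 = 0.97875.

k = 0.71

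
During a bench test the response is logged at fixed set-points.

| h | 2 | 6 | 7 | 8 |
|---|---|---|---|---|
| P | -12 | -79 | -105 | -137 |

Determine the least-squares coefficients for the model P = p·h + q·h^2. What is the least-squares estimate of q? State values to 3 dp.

q = -1.905

From the data, Σh·h = 153, Σh·h^2 = 1079, Σh^2·h^2 = 7809.
And Σh·P = -2329, Σh^2·P = -16805.
Normal equations: [[153, 1079]; [1079, 7809]]·[p, q]ᵀ = [-2329, -16805]ᵀ.
Δ = 153·7809 − 1079² = 30536.
p = ((-2329)·7809 − 1079·(-16805))/30536 = -27283/15268; q = (153·(-16805) − 1079·(-2329))/30536 = -29087/15268.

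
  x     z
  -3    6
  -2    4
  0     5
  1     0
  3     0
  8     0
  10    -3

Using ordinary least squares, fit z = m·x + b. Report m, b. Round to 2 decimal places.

m = -0.58, b = 3.13

Sums needed: Σx·x = 187, Σx = 17, Σ1 = 7.
Right-hand side: Σx·z = -56, Σz = 12.
det = 187·7 − 17² = 1020.
m = ((-56)·7 − 17·12)/1020 = -149/255; b = (187·12 − 17·(-56))/1020 = 47/15.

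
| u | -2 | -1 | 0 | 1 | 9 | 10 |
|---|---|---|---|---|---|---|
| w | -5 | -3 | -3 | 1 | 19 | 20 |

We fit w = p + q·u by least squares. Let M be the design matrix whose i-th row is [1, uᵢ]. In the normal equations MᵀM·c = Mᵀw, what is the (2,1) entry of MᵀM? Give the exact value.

Row 2 ↔ basis u, column 1 ↔ basis 1, so (MᵀM)_{2,1} = Σᵢ u = (-2)·(1) + (-1)·(1) + (0)·(1) + (1)·(1) + (9)·(1) + (10)·(1) = 17.

17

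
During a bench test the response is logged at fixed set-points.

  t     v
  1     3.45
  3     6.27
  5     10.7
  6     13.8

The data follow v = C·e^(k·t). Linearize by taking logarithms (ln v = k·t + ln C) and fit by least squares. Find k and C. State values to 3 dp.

k = 0.277, C = 2.660

Linearized form: ln v = k·t + ln C. From the 4 transformed points,
XᵀX = [[71.0000, 15.0000]; [15.0000, 4]], rhs = [34.3449, 8.0691]ᵀ  (here Σt = 15.0000, Σ(t)² = 71.0000, Σln v = 8.0691, Σt·ln v = 34.3449).
Solving (det = 59.0000): k = 0.27701, ln C = 0.97847, so C = exp(0.97847) = 2.66037.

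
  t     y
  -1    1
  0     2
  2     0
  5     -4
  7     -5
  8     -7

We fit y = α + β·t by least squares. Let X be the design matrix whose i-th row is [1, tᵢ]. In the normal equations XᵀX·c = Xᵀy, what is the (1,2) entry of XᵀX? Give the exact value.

21

Row 1 ↔ basis 1, column 2 ↔ basis t, so (XᵀX)_{1,2} = Σᵢ t = (1)·(-1) + (1)·(0) + (1)·(2) + (1)·(5) + (1)·(7) + (1)·(8) = 21.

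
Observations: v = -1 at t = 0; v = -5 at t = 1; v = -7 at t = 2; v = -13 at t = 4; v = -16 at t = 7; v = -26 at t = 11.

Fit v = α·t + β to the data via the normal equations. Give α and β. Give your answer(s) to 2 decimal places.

From the data, Σt·t = 191, Σt = 25, Σ1 = 6.
And Σt·v = -469, Σv = -68.
XᵀX·[α, β]ᵀ = Xᵀv becomes [[191, 25]; [25, 6]]·[α, β]ᵀ = [-469, -68]ᵀ.
Δ = 191·6 − 25² = 521.
α = ((-469)·6 − 25·(-68))/521 = -1114/521; β = (191·(-68) − 25·(-469))/521 = -1263/521.

α = -2.14, β = -2.42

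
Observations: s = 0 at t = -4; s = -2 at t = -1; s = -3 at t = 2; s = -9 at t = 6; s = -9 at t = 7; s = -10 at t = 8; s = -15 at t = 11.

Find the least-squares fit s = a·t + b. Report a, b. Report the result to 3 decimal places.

Compute the Gram sums: Σt·t = 291, Σt = 29, Σ1 = 7.
And Σt·s = -366, Σs = -48.
MᵀM·[a, b]ᵀ = Mᵀs becomes [[291, 29]; [29, 7]]·[a, b]ᵀ = [-366, -48]ᵀ.
Δ = 291·7 − 29² = 1196.
a = ((-366)·7 − 29·(-48))/1196 = -45/46; b = (291·(-48) − 29·(-366))/1196 = -129/46.

a = -0.978, b = -2.804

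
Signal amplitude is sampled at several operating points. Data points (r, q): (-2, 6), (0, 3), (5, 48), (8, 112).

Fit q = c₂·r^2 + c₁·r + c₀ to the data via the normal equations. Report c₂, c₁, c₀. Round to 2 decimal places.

From the data, Σr^2·r^2 = 4737, Σr^2·r = 629, Σr^2 = 93, Σr·r = 93, Σr = 11, Σ1 = 4.
And Σr^2·q = 8392, Σr·q = 1124, Σq = 169.
MᵀM·[c₂, c₁, c₀]ᵀ = Mᵀq becomes [[4737, 629, 93]; [629, 93, 11]; [93, 11, 4]]·[c₂, c₁, c₀]ᵀ = [8392, 1124, 169]ᵀ.
Inverting the 3×3 Gram matrix, [c₂, c₁, c₀]ᵀ = [13589/8900, 12673/8900, 2523/890]ᵀ.

c₂ = 1.53, c₁ = 1.42, c₀ = 2.83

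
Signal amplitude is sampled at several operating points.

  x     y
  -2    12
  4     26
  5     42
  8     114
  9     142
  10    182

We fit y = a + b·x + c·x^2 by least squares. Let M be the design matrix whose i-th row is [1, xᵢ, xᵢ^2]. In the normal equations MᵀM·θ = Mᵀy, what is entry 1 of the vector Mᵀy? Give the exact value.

518

Entry 1 ↔ basis 1, so (Mᵀy)_{1} = Σᵢ yᵢ = (1)·(12) + (1)·(26) + (1)·(42) + (1)·(114) + (1)·(142) + (1)·(182) = 518.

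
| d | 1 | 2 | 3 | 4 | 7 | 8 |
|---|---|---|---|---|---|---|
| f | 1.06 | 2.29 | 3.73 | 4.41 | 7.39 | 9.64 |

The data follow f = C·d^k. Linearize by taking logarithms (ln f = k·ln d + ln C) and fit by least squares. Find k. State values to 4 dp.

With ln fᵢ as the transformed response and ln dᵢ as the regressor:
Σln d = 7.2034, Σ(ln d)² = 11.7199, Σln f = 7.9532, Σln d·ln f = 12.6815.
Equations: 11.7199·k + 7.2034·ln C = 12.6815;  7.2034·k + 6·ln C = 7.9532.
Solving (det = 18.4301): k = 1.02004, ln C = 0.10090.

k = 1.0200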